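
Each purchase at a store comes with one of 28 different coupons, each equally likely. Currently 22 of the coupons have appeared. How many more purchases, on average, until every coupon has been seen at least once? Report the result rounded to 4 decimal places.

68.6000

With k distinct coupons already seen, the next new one takes an expected 28/(28-k) purchases.
Sum over k = 22,...,27: E = 28/6 + 28/5 + 28/4 + 28/3 + 28/2 + 28/1 = 68.60000.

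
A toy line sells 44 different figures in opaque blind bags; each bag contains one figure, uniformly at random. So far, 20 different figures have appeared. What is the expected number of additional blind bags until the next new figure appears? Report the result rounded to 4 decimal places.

1.8333

Each blind bag yields a new figure with probability (44-20)/44 = 24/44, so the wait is geometric with mean 44/24.
E = 44/24 = 1.83333.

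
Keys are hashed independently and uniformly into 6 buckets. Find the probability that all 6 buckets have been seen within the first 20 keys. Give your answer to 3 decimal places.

0.848

Let A_i be the event that bucket i is missing after 20 keys. By inclusion–exclusion on the A_i,
P(all seen) = Σ_{j=0}^{6} (-1)^j C(6,j)((6-j)/6)^20
= 1.0000 - 0.1565 + 0.0045 - 0.0000 + 0.0000 - 0.0000 + 0.0000
= 0.8480.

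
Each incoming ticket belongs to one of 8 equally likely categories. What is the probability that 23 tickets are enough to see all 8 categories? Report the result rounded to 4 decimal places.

0.6654

By inclusion–exclusion over which categories are missing,
P(all seen) = Σ_{j=0}^{8} (-1)^j C(8,j)((8-j)/8)^23
= 1.00000 - 0.37092 + 0.03746 - 0.00113 + 0.00001 - 0.00000 + 0.00000 - 0.00000 + 0.00000
= 0.66542.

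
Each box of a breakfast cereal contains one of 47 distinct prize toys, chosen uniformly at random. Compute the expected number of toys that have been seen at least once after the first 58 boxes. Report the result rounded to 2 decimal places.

33.50

For each toy, P(seen in 58 boxes) = 1 - (46/47)^58 = 0.713.
By linearity of expectation, E[distinct seen] = 47·(1 - (46/47)^58) = 33.499.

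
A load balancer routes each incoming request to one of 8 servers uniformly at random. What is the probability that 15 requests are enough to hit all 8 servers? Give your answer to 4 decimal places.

0.2482

By inclusion–exclusion over which servers are missing,
P(all seen) = Σ_{j=0}^{8} (-1)^j C(8,j)((8-j)/8)^15
= 1.00000 - 1.07947 + 0.37418 - 0.04857 + 0.00214 - 0.00002 + 0.00000 - 0.00000 + 0.00000
= 0.24825.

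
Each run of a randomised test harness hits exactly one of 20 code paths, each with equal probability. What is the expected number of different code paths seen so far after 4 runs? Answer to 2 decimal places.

For each code path, P(seen in 4 runs) = 1 - (19/20)^4 = 0.185.
By linearity of expectation, E[distinct seen] = 20·(1 - (19/20)^4) = 3.710.

3.71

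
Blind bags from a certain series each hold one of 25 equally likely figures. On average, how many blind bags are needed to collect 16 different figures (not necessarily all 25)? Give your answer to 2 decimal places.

Going from k to k+1 distinct takes a geometric number of blind bags with mean 25/(25-k).
Sum over k = 0,...,15: E = 25/25 + 25/24 + 25/23 + ... + 25/11 + 25/10 = 24.675.

24.67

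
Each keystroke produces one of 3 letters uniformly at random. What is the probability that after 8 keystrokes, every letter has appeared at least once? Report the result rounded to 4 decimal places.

0.8834

Let A_i be the event that letter i is missing after 8 keystrokes. By inclusion–exclusion on the A_i,
P(all seen) = Σ_{j=0}^{3} (-1)^j C(3,j)((3-j)/3)^8
= 1.00000 - 0.11706 + 0.00046 - 0.00000
= 0.88340.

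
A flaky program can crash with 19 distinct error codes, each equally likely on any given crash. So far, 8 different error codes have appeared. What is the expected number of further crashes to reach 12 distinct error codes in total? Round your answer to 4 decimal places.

8.1134

From k distinct to k+1 distinct takes on average 19/(19-k) crashes.
Sum over k = 8,...,11: E = 19/11 + 19/10 + 19/9 + 19/8 = 8.11338.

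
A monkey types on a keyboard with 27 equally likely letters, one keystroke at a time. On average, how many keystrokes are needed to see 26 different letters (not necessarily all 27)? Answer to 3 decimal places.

78.069

With k distinct letters already seen, the next new one arrives after an expected 27/(27-k) keystrokes.
Sum over k = 0,...,25: E = 27/27 + 27/26 + 27/25 + ... + 27/3 + 27/2 = 78.0693.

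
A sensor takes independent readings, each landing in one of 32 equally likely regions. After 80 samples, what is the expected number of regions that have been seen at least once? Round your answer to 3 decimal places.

For each region, P(seen in 80 samples) = 1 - (31/32)^80 = 0.9211.
By linearity of expectation, E[distinct seen] = 32·(1 - (31/32)^80) = 29.4760.

29.476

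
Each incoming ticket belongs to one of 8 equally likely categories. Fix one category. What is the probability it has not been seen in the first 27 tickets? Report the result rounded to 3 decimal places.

0.027

On each ticket the fixed category fails to appear with probability 7/8.
P(still missing after 27) = (7/8)^27 = 0.0272.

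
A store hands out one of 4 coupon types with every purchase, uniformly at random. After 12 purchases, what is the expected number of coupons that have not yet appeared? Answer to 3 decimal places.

For each coupon, P(unseen after 12) = (3/4)^12 = 0.0317.
By linearity of expectation, E[unseen] = 4·(3/4)^12 = 0.1267.

0.127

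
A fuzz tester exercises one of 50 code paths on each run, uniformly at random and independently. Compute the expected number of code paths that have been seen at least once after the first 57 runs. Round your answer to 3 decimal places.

For each code path, P(seen in 57 runs) = 1 - (49/50)^57 = 0.6839.
By linearity of expectation, E[distinct seen] = 50·(1 - (49/50)^57) = 34.1928.

34.193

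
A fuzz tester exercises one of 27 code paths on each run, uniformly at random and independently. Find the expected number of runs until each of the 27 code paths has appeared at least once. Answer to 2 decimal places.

Split into phases: going from k distinct to k+1 distinct takes on average 27/(27-k) runs.
E[T] = 27/27 + 27/26 + 27/25 + ... + 27/2 + 27/1 = 27·H_{27}.
H_{27} = 3.891, so E[T] = 105.069.

105.07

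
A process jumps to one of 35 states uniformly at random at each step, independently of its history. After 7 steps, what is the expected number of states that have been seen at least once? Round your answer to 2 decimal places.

6.43

For each state, P(seen in 7 steps) = 1 - (34/35)^7 = 0.184.
By linearity of expectation, E[distinct seen] = 35·(1 - (34/35)^7) = 6.428.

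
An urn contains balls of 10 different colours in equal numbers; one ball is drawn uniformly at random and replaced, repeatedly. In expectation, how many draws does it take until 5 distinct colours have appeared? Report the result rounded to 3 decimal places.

6.456

Going from k to k+1 distinct takes a geometric number of draws with mean 10/(10-k).
Sum over k = 0,...,4: E = 10/10 + 10/9 + 10/8 + 10/7 + 10/6 = 6.4563.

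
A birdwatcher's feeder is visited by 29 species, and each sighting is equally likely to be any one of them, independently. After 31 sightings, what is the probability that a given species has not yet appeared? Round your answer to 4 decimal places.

On each sighting the fixed species fails to appear with probability 28/29.
P(still missing after 31) = (28/29)^31 = 0.33695.

0.3369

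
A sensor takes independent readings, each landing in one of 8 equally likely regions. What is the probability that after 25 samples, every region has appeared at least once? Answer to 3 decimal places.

By inclusion–exclusion over which regions are missing,
P(all seen) = Σ_{j=0}^{8} (-1)^j C(8,j)((8-j)/8)^25
= 1.0000 - 0.2840 + 0.0211 - 0.0004 + 0.0000 - 0.0000 + 0.0000 - 0.0000 + 0.0000
= 0.7366.

0.737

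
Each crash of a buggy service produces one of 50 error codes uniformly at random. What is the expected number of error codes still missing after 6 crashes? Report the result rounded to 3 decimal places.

44.292

For each error code, P(unseen after 6) = (49/50)^6 = 0.8858.
By linearity of expectation, E[unseen] = 50·(49/50)^6 = 44.2921.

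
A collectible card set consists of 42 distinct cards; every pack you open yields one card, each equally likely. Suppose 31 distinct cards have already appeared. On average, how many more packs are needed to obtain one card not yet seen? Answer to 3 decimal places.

Each pack yields a new card with probability (42-31)/42 = 11/42, so the wait is geometric with mean 42/11.
E = 42/11 = 3.8182.

3.818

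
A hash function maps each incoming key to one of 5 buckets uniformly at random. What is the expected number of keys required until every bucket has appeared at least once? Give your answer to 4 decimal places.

Split into phases: going from k distinct to k+1 distinct takes on average 5/(5-k) keys.
E[T] = 5/5 + 5/4 + 5/3 + 5/2 + 5/1 = 5·H_{5}.
H_{5} = 2.28333, so E[T] = 11.41667.

11.4167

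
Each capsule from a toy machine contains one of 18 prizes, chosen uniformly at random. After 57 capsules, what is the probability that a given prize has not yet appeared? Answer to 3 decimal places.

On each capsule the fixed prize fails to appear with probability 17/18.
P(still missing after 57) = (17/18)^57 = 0.0385.

0.038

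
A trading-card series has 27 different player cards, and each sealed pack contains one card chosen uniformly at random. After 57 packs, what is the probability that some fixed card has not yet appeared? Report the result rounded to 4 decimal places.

On each pack the fixed card fails to appear with probability 26/27.
P(still missing after 57) = (26/27)^57 = 0.11634.

0.1163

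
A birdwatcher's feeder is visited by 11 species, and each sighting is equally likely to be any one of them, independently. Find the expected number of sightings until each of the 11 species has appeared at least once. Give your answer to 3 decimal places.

The wait to go from k to k+1 distinct species is geometric with mean 11/(11-k).
E[T] = 11/11 + 11/10 + 11/9 + ... + 11/2 + 11/1 = 11·H_{11}.
H_{11} = 3.0199, so E[T] = 33.2187.

33.219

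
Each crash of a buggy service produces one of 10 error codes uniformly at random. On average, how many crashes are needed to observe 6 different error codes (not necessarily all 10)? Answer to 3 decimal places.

With k distinct error codes already seen, the next new one arrives after an expected 10/(10-k) crashes.
Sum over k = 0,...,5: E = 10/10 + 10/9 + 10/8 + 10/7 + 10/6 + 10/5 = 8.4563.

8.456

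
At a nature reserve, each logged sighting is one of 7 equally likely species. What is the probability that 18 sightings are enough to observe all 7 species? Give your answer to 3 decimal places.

0.611

Let A_i be the event that species i is missing after 18 sightings. By inclusion–exclusion on the A_i,
P(all seen) = Σ_{j=0}^{7} (-1)^j C(7,j)((7-j)/7)^18
= 1.0000 - 0.4366 + 0.0492 - 0.0015 + 0.0000 - 0.0000 + 0.0000 - 0.0000
= 0.6112.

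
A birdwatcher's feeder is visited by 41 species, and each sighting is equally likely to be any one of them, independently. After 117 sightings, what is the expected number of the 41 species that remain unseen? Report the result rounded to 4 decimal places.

2.2808

For each species, P(unseen after 117) = (40/41)^117 = 0.05563.
By linearity of expectation, E[unseen] = 41·(40/41)^117 = 2.28082.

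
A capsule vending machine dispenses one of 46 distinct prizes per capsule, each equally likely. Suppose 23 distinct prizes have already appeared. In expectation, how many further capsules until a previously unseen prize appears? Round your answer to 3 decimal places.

The number of capsules until the next new prize is geometric with success probability 23/46, so its mean is 46/23.
E = 46/23 = 2.0000.

2.000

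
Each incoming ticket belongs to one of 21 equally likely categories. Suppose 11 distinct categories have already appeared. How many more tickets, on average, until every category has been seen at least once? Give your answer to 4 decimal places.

With k distinct categories already seen, the next new one takes an expected 21/(21-k) tickets.
Sum over k = 11,...,20: E = 21/10 + 21/9 + 21/8 + ... + 21/2 + 21/1 = 61.50833.

61.5083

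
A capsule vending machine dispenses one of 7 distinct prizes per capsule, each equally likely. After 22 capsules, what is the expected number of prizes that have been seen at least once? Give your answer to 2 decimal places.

6.76

For each prize, P(seen in 22 capsules) = 1 - (6/7)^22 = 0.966.
By linearity of expectation, E[distinct seen] = 7·(1 - (6/7)^22) = 6.764.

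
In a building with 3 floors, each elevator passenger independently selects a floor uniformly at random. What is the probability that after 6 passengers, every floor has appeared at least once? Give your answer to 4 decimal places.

0.7407

By inclusion–exclusion over which floors are missing,
P(all seen) = Σ_{j=0}^{3} (-1)^j C(3,j)((3-j)/3)^6
= 1.00000 - 0.26337 + 0.00412 - 0.00000
= 0.74074.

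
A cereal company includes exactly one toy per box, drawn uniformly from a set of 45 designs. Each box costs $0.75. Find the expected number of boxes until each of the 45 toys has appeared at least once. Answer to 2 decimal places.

Split into phases: going from k distinct to k+1 distinct takes on average 45/(45-k) boxes.
E[T] = 45/45 + 45/44 + 45/43 + ... + 45/2 + 45/1 = 45·H_{45}.
H_{45} = 4.395, so E[T] = 197.773.

197.77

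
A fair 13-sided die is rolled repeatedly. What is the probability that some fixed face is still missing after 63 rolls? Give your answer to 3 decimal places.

Each roll misses the fixed face with probability (13-1)/13 = 12/13, independently.
P(still missing after 63) = (12/13)^63 = 0.0065.

0.006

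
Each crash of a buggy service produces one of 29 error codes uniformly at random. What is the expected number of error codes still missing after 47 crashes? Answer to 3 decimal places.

5.573

For each error code, P(unseen after 47) = (28/29)^47 = 0.1922.
By linearity of expectation, E[unseen] = 29·(28/29)^47 = 5.5734.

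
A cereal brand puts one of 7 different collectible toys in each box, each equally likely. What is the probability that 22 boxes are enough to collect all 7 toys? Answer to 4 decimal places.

By inclusion–exclusion over which toys are missing,
P(all seen) = Σ_{j=0}^{7} (-1)^j C(7,j)((7-j)/7)^22
= 1.00000 - 0.23565 + 0.01281 - 0.00016 + 0.00000 - 0.00000 + 0.00000 - 0.00000
= 0.77700.

0.7770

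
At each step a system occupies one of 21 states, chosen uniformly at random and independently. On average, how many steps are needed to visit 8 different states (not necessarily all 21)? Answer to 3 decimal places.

Going from k to k+1 distinct takes a geometric number of steps with mean 21/(21-k).
Sum over k = 0,...,7: E = 21/21 + 21/20 + 21/19 + ... + 21/15 + 21/14 = 9.7697.

9.770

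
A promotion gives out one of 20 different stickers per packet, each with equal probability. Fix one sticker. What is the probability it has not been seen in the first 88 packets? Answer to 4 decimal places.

On each packet the fixed sticker fails to appear with probability 19/20.
P(still missing after 88) = (19/20)^88 = 0.01096.

0.0110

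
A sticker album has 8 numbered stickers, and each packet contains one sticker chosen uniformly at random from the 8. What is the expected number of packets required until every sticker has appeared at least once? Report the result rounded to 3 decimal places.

Split into phases: going from k distinct to k+1 distinct takes on average 8/(8-k) packets.
E[T] = 8/8 + 8/7 + 8/6 + ... + 8/2 + 8/1 = 8·H_{8}.
H_{8} = 2.7179, so E[T] = 21.7429.

21.743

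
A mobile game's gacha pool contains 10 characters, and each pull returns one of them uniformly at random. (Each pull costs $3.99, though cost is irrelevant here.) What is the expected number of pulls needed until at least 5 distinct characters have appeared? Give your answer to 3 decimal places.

6.456

Going from k to k+1 distinct takes a geometric number of pulls with mean 10/(10-k).
Sum over k = 0,...,4: E = 10/10 + 10/9 + 10/8 + 10/7 + 10/6 = 6.4563.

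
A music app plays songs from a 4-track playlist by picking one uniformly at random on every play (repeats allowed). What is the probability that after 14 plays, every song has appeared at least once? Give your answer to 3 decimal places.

0.929

By inclusion–exclusion over which songs are missing,
P(all seen) = Σ_{j=0}^{4} (-1)^j C(4,j)((4-j)/4)^14
= 1.0000 - 0.0713 + 0.0004 - 0.0000 + 0.0000
= 0.9291.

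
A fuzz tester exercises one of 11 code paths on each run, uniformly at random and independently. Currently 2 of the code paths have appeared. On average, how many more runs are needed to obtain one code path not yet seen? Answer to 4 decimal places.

1.2222

The number of runs until the next new code path is geometric with success probability 9/11, so its mean is 11/9.
E = 11/9 = 1.22222.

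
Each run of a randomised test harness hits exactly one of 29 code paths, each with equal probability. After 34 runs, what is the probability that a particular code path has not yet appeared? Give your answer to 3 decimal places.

On each run the fixed code path fails to appear with probability 28/29.
P(still missing after 34) = (28/29)^34 = 0.3033.

0.303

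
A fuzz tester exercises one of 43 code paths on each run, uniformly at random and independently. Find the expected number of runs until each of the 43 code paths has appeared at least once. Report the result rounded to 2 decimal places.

Split into phases: going from k distinct to k+1 distinct takes on average 43/(43-k) runs.
E[T] = 43/43 + 43/42 + 43/41 + ... + 43/2 + 43/1 = 43·H_{43}.
H_{43} = 4.350, so E[T] = 187.050.

187.05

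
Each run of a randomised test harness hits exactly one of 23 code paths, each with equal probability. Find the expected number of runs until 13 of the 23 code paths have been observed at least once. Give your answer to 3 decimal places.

18.522

With k distinct code paths already seen, the next new one arrives after an expected 23/(23-k) runs.
Sum over k = 0,...,12: E = 23/23 + 23/22 + 23/21 + ... + 23/12 + 23/11 = 18.5224.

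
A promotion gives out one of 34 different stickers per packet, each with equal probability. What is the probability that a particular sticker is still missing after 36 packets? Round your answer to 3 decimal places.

0.341

Each packet misses the fixed sticker with probability (34-1)/34 = 33/34, independently.
P(still missing after 36) = (33/34)^36 = 0.3414.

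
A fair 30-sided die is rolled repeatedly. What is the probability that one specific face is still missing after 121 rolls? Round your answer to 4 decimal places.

0.0165

Each roll misses the fixed face with probability (30-1)/30 = 29/30, independently.
P(still missing after 121) = (29/30)^121 = 0.01654.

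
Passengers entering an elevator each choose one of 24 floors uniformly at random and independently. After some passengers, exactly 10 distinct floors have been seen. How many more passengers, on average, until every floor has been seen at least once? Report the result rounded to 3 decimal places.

78.037

With k distinct floors already seen, the next new one takes an expected 24/(24-k) passengers.
Sum over k = 10,...,23: E = 24/14 + 24/13 + 24/12 + ... + 24/2 + 24/1 = 78.0375.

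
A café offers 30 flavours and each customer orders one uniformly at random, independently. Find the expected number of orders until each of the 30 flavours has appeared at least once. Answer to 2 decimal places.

After k distinct flavours have appeared, the next order gives a new one with probability (30-k)/30, so the expected wait for the (k+1)-th is 30/(30-k).
E[T] = 30/30 + 30/29 + 30/28 + ... + 30/2 + 30/1 = 30·H_{30}.
H_{30} = 3.995, so E[T] = 119.850.

119.85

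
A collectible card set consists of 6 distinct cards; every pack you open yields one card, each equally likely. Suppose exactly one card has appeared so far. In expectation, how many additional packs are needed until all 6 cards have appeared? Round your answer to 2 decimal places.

With k distinct cards already seen, the next new one takes an expected 6/(6-k) packs.
Sum over k = 1,...,5: E = 6/5 + 6/4 + 6/3 + 6/2 + 6/1 = 13.700.

13.70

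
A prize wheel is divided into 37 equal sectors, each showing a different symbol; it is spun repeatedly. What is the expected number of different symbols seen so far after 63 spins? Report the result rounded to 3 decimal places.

30.415

For each symbol, P(seen in 63 spins) = 1 - (36/37)^63 = 0.8220.
By linearity of expectation, E[distinct seen] = 37·(1 - (36/37)^63) = 30.4151.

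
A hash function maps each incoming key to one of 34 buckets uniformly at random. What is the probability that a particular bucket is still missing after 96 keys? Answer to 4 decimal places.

0.0569

On each key the fixed bucket fails to appear with probability 33/34.
P(still missing after 96) = (33/34)^96 = 0.05693.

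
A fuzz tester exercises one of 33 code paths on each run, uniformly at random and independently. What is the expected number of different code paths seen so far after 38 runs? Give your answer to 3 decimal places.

For each code path, P(seen in 38 runs) = 1 - (32/33)^38 = 0.6894.
By linearity of expectation, E[distinct seen] = 33·(1 - (32/33)^38) = 22.7510.

22.751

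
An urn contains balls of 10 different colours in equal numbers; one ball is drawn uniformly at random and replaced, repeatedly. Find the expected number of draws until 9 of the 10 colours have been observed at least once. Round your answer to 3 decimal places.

19.290

With k distinct colours already seen, the next new one arrives after an expected 10/(10-k) draws.
Sum over k = 0,...,8: E = 10/10 + 10/9 + 10/8 + ... + 10/3 + 10/2 = 19.2897.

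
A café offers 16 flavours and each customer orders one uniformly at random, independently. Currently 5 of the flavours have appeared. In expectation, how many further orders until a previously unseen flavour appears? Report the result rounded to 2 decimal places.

1.45

Each order yields a new flavour with probability (16-5)/16 = 11/16, so the wait is geometric with mean 16/11.
E = 16/11 = 1.455.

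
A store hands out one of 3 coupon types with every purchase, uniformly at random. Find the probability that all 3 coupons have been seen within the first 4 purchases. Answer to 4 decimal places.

Let A_i be the event that coupon i is missing after 4 purchases. By inclusion–exclusion on the A_i,
P(all seen) = Σ_{j=0}^{3} (-1)^j C(3,j)((3-j)/3)^4
= 1.00000 - 0.59259 + 0.03704 - 0.00000
= 0.44444.

0.4444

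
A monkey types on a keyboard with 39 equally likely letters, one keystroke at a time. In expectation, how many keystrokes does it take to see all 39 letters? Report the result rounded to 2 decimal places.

165.89

After k distinct letters have appeared, the next keystroke gives a new one with probability (39-k)/39, so the expected wait for the (k+1)-th is 39/(39-k).
E[T] = 39/39 + 39/38 + 39/37 + ... + 39/2 + 39/1 = 39·H_{39}.
H_{39} = 4.254, so E[T] = 165.888.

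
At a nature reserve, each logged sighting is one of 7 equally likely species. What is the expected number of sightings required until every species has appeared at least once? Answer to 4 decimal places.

18.1500

The wait to go from k to k+1 distinct species is geometric with mean 7/(7-k).
E[T] = 7/7 + 7/6 + 7/5 + ... + 7/2 + 7/1 = 7·H_{7}.
H_{7} = 2.59286, so E[T] = 18.15000.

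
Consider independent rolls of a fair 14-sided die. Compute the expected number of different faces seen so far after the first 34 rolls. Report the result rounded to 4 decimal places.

12.8732

For each face, P(seen in 34 rolls) = 1 - (13/14)^34 = 0.91951.
By linearity of expectation, E[distinct seen] = 14·(1 - (13/14)^34) = 12.87319.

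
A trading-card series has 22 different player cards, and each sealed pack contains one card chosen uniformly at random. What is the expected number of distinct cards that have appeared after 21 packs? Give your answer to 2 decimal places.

13.72

For each card, P(seen in 21 packs) = 1 - (21/22)^21 = 0.624.
By linearity of expectation, E[distinct seen] = 22·(1 - (21/22)^21) = 13.718.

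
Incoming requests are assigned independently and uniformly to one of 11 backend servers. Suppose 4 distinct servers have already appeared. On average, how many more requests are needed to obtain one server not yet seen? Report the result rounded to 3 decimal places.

The number of requests until the next new server is geometric with success probability 7/11, so its mean is 11/7.
E = 11/7 = 1.5714.

1.571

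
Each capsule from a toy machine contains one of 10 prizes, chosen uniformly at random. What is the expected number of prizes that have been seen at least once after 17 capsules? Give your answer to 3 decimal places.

For each prize, P(seen in 17 capsules) = 1 - (9/10)^17 = 0.8332.
By linearity of expectation, E[distinct seen] = 10·(1 - (9/10)^17) = 8.3323.

8.332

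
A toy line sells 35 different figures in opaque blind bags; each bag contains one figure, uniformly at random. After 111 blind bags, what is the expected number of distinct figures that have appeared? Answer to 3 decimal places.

33.598

For each figure, P(seen in 111 blind bags) = 1 - (34/35)^111 = 0.9599.
By linearity of expectation, E[distinct seen] = 35·(1 - (34/35)^111) = 33.5982.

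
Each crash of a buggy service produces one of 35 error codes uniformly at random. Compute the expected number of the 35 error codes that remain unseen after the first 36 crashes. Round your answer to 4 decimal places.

For each error code, P(unseen after 36) = (34/35)^36 = 0.35220.
By linearity of expectation, E[unseen] = 35·(34/35)^36 = 12.32706.

12.3271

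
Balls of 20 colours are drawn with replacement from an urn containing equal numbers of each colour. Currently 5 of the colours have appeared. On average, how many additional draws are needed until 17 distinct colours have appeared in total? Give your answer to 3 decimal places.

29.698

From k distinct to k+1 distinct takes on average 20/(20-k) draws.
Sum over k = 5,...,16: E = 20/15 + 20/14 + 20/13 + ... + 20/5 + 20/4 = 29.6979.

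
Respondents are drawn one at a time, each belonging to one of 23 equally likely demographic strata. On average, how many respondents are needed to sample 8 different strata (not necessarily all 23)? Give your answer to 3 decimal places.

9.569

With k distinct strata already seen, the next new one arrives after an expected 23/(23-k) respondents.
Sum over k = 0,...,7: E = 23/23 + 23/22 + 23/21 + ... + 23/17 + 23/16 = 9.5694.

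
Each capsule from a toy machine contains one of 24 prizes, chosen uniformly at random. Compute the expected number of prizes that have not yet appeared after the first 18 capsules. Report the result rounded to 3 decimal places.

11.156

For each prize, P(unseen after 18) = (23/24)^18 = 0.4648.
By linearity of expectation, E[unseen] = 24·(23/24)^18 = 11.1560.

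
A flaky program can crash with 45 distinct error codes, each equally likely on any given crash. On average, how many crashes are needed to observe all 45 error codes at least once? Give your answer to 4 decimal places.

197.7727

After k distinct error codes have appeared, the next crash gives a new one with probability (45-k)/45, so the expected wait for the (k+1)-th is 45/(45-k).
E[T] = 45/45 + 45/44 + 45/43 + ... + 45/2 + 45/1 = 45·H_{45}.
H_{45} = 4.39495, so E[T] = 197.77267.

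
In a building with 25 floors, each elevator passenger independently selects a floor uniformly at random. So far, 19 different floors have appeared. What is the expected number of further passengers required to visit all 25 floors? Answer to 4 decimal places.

The wait to go from k to k+1 distinct floors is geometric with mean 25/(25-k).
Sum over k = 19,...,24: E = 25/6 + 25/5 + 25/4 + 25/3 + 25/2 + 25/1 = 61.25000.

61.2500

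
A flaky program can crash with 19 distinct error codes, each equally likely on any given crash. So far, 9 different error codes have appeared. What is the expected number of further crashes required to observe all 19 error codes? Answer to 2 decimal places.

From k distinct to k+1 distinct takes on average 19/(19-k) crashes.
Sum over k = 9,...,18: E = 19/10 + 19/9 + 19/8 + ... + 19/2 + 19/1 = 55.650.

55.65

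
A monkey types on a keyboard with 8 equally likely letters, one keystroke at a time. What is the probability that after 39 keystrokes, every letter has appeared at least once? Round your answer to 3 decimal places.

0.957

By inclusion–exclusion over which letters are missing,
P(all seen) = Σ_{j=0}^{8} (-1)^j C(8,j)((8-j)/8)^39
= 1.0000 - 0.0438 + 0.0004 - 0.0000 + 0.0000 - 0.0000 + 0.0000 - 0.0000 + 0.0000
= 0.9566.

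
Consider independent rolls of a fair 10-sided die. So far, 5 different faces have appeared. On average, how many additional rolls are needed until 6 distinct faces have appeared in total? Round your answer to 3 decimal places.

The wait to go from k to k+1 distinct faces is geometric with mean 10/(10-k).
Only the k = 5 term is needed: E = 10/5 = 2.0000.

2.000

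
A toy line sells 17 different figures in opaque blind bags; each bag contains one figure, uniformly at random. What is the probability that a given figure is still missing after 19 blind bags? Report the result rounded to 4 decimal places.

Each blind bag misses the fixed figure with probability (17-1)/17 = 16/17, independently.
P(still missing after 19) = (16/17)^19 = 0.31605.

0.3160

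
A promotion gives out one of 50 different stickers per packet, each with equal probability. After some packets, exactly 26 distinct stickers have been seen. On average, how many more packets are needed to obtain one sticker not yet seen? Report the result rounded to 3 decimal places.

2.083

The number of packets until the next new sticker is geometric with success probability 24/50, so its mean is 50/24.
E = 50/24 = 2.0833.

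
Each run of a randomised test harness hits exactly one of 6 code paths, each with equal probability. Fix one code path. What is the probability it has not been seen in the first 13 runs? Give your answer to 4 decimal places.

On each run the fixed code path fails to appear with probability 5/6.
P(still missing after 13) = (5/6)^13 = 0.09346.

0.0935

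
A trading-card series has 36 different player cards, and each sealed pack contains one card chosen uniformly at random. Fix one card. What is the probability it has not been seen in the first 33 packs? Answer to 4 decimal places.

On each pack the fixed card fails to appear with probability 35/36.
P(still missing after 33) = (35/36)^33 = 0.39470.

0.3947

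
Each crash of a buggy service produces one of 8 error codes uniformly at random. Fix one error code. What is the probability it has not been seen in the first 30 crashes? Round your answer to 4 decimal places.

0.0182

On each crash the fixed error code fails to appear with probability 7/8.
P(still missing after 30) = (7/8)^30 = 0.01821.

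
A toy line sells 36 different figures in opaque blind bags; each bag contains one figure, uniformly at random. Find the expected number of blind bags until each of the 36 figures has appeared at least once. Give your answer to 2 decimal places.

150.28

The wait to go from k to k+1 distinct figures is geometric with mean 36/(36-k).
E[T] = 36/36 + 36/35 + 36/34 + ... + 36/2 + 36/1 = 36·H_{36}.
H_{36} = 4.175, so E[T] = 150.284.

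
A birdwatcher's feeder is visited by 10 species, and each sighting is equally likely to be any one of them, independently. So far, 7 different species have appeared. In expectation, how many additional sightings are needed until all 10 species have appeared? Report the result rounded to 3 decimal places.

18.333

With k distinct species already seen, the next new one takes an expected 10/(10-k) sightings.
Sum over k = 7,...,9: E = 10/3 + 10/2 + 10/1 = 18.3333.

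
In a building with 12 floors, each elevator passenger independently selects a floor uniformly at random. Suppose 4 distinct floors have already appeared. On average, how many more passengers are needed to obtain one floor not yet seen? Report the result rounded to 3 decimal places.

1.500

Each passenger yields a new floor with probability (12-4)/12 = 8/12, so the wait is geometric with mean 12/8.
E = 12/8 = 1.5000.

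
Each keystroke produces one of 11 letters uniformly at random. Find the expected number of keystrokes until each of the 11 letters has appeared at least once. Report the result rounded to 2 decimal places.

The wait to go from k to k+1 distinct letters is geometric with mean 11/(11-k).
E[T] = 11/11 + 11/10 + 11/9 + ... + 11/2 + 11/1 = 11·H_{11}.
H_{11} = 3.020, so E[T] = 33.219.

33.22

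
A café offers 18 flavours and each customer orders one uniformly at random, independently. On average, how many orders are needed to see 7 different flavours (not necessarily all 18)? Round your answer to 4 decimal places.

8.5542

Going from k to k+1 distinct takes a geometric number of orders with mean 18/(18-k).
Sum over k = 0,...,6: E = 18/18 + 18/17 + 18/16 + ... + 18/13 + 18/12 = 8.55415.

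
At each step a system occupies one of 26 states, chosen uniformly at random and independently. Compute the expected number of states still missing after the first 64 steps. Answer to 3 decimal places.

2.113

For each state, P(unseen after 64) = (25/26)^64 = 0.0813.
By linearity of expectation, E[unseen] = 26·(25/26)^64 = 2.1127.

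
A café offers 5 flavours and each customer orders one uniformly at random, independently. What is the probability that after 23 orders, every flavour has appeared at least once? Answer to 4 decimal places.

Let A_i be the event that flavour i is missing after 23 orders. By inclusion–exclusion on the A_i,
P(all seen) = Σ_{j=0}^{5} (-1)^j C(5,j)((5-j)/5)^23
= 1.00000 - 0.02951 + 0.00008 - 0.00000 + 0.00000 - 0.00000
= 0.97056.

0.9706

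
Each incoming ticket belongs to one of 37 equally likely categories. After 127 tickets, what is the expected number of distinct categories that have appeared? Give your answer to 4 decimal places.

35.8597

For each category, P(seen in 127 tickets) = 1 - (36/37)^127 = 0.96918.
By linearity of expectation, E[distinct seen] = 37·(1 - (36/37)^127) = 35.85975.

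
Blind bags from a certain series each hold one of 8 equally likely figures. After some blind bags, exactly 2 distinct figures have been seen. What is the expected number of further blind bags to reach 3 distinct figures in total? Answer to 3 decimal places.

1.333

With k distinct figures already seen, the next new one takes an expected 8/(8-k) blind bags.
Only the k = 2 term is needed: E = 8/6 = 1.3333.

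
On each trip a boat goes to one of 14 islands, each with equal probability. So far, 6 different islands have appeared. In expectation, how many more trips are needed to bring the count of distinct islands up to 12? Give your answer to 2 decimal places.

From k distinct to k+1 distinct takes on average 14/(14-k) trips.
Sum over k = 6,...,11: E = 14/8 + 14/7 + 14/6 + 14/5 + 14/4 + 14/3 = 17.050.

17.05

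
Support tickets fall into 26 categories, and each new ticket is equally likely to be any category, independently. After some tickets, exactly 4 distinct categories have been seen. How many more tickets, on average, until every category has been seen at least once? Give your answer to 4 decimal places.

The wait to go from k to k+1 distinct categories is geometric with mean 26/(26-k).
Sum over k = 4,...,25: E = 26/22 + 26/21 + 26/20 + ... + 26/2 + 26/1 = 95.96114.

95.9611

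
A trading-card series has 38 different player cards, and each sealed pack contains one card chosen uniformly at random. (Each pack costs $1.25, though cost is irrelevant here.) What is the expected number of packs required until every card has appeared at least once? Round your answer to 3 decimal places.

160.660

The wait to go from k to k+1 distinct cards is geometric with mean 38/(38-k).
E[T] = 38/38 + 38/37 + 38/36 + ... + 38/2 + 38/1 = 38·H_{38}.
H_{38} = 4.2279, so E[T] = 160.6603.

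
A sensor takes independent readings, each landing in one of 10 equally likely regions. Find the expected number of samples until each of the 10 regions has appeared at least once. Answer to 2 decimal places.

The wait to go from k to k+1 distinct regions is geometric with mean 10/(10-k).
E[T] = 10/10 + 10/9 + 10/8 + ... + 10/2 + 10/1 = 10·H_{10}.
H_{10} = 2.929, so E[T] = 29.290.

29.29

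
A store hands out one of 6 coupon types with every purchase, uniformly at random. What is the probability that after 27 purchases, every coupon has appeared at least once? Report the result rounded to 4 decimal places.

Let A_i be the event that coupon i is missing after 27 purchases. By inclusion–exclusion on the A_i,
P(all seen) = Σ_{j=0}^{6} (-1)^j C(6,j)((6-j)/6)^27
= 1.00000 - 0.04368 + 0.00026 - 0.00000 + 0.00000 - 0.00000 + 0.00000
= 0.95659.

0.9566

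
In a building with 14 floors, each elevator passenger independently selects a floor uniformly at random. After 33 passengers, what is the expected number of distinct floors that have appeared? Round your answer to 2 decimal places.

12.79

For each floor, P(seen in 33 passengers) = 1 - (13/14)^33 = 0.913.
By linearity of expectation, E[distinct seen] = 14·(1 - (13/14)^33) = 12.787.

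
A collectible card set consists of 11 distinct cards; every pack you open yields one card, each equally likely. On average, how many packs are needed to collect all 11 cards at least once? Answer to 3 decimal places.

33.219

After k distinct cards have appeared, the next pack gives a new one with probability (11-k)/11, so the expected wait for the (k+1)-th is 11/(11-k).
E[T] = 11/11 + 11/10 + 11/9 + ... + 11/2 + 11/1 = 11·H_{11}.
H_{11} = 3.0199, so E[T] = 33.2187.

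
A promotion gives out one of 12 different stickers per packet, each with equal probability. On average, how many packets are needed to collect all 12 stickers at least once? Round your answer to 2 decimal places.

37.24

The wait to go from k to k+1 distinct stickers is geometric with mean 12/(12-k).
E[T] = 12/12 + 12/11 + 12/10 + ... + 12/2 + 12/1 = 12·H_{12}.
H_{12} = 3.103, so E[T] = 37.239.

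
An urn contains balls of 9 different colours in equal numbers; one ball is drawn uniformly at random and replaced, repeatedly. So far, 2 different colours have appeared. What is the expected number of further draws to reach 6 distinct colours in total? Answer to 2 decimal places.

6.84

With k distinct colours already seen, the next new one takes an expected 9/(9-k) draws.
Sum over k = 2,...,5: E = 9/7 + 9/6 + 9/5 + 9/4 = 6.836.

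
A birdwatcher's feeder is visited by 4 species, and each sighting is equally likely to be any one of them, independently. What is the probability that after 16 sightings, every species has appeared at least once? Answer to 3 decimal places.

Let A_i be the event that species i is missing after 16 sightings. By inclusion–exclusion on the A_i,
P(all seen) = Σ_{j=0}^{4} (-1)^j C(4,j)((4-j)/4)^16
= 1.0000 - 0.0401 + 0.0001 - 0.0000 + 0.0000
= 0.9600.

0.960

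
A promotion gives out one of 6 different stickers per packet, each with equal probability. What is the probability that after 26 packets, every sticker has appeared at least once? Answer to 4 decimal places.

0.9480

Let A_i be the event that sticker i is missing after 26 packets. By inclusion–exclusion on the A_i,
P(all seen) = Σ_{j=0}^{6} (-1)^j C(6,j)((6-j)/6)^26
= 1.00000 - 0.05241 + 0.00040 - 0.00000 + 0.00000 - 0.00000 + 0.00000
= 0.94798.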